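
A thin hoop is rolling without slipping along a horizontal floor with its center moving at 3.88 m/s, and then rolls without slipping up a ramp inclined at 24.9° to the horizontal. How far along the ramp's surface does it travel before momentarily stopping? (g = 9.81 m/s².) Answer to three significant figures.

With I = MR², the ratio k = I/(MR²) is 1.
Since it rolls without slipping, ω = v/R and KE = ½Mv² + ½Iω² = ½(1+k)Mv² = Mv².
Setting this equal to Mgh gives the vertical rise h = (1+k)v₀²/(2g) = 2×3.88²/(2×9.81) = 1.535 m.
The distance along the slope is d = h/sinθ = 1.535/sin24.9° ≈ 3.64 m.

d ≈ 3.64 m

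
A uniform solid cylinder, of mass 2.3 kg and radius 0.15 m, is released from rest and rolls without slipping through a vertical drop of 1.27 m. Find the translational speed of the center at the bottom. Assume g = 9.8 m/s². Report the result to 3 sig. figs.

For this body I = (1/2)MR², i.e. k = I/(MR²) = 0.5.
Pure rolling means v = ωR; then KE = ½Mv² + ½I(v/R)² = ½(1+k)Mv² = (3/4)Mv².
Energy conservation: Mgh = (3/4)Mv², so v = √(2gh/(1+k)) = √(2 × 9.8 × 1.27 / 1.5) ≈ 4.07 m/s.

v ≈ 4.07 m/s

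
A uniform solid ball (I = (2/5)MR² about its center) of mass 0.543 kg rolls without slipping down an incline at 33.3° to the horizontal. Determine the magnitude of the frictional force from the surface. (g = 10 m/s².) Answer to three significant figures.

f ≈ 0.852 N

Here I = (2/5)MR², so the shape factor k = I/(MR²) = 0.4.
Translational: Mg sinθ − f = Ma. Rotational about the CM: fR = Iα = kMRa, so f = kMa.
Combining, a = g sinθ/(1+k) and f = kMa = kMg sinθ/(1+k).
f = 0.4 × 0.543 × 10 × sin33.3° / 1.4 ≈ 0.852 N.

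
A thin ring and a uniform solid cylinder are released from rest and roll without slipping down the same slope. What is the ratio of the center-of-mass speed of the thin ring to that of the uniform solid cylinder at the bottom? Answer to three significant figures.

Each satisfies Mgh = ½(1+k)Mv² with k = I/(MR²), so v ∝ 1/√(1+k).
For the thin ring k = 1; for the uniform solid cylinder k = 0.5.
v₁/v₂ = √((1+k₂)/(1+k₁)) = √(1.5/2) ≈ 0.866.

v_ratio ≈ 0.866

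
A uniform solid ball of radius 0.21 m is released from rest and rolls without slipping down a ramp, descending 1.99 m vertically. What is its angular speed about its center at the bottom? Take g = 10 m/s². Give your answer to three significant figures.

For this body I = (2/5)MR², i.e. k = I/(MR²) = 0.4.
Rolling without slipping gives ω = v/R, so the total kinetic energy is ½Mv² + ½Iω² = ½(1+k)Mv² = (7/10)Mv².
Energy conservation Mgh = ½(1+k)Mv² gives v = √(2gh/(1+k)) = √(2 × 10 × 1.99 / 1.4) = 5.332 m/s.
The angular speed follows from ω = v/R = 5.332/0.21 ≈ 25.4 rad/s.

ω ≈ 25.4 rad/s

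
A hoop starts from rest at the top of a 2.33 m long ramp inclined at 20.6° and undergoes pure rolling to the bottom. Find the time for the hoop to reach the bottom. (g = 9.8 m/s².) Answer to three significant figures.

t ≈ 1.64 s

With I = MR², the ratio k = I/(MR²) is 1.
Newton's second law down the slope: Mg sinθ − f = Ma. The torque equation fR = Iα (with α = a/R) gives f = kMa.
Hence a = g sinθ/(1+k) = 9.8×sin20.6°/2 = 1.724 m/s².
With constant a from rest, t = √(2L/a) = √(2·2.33/1.724) ≈ 1.64 s.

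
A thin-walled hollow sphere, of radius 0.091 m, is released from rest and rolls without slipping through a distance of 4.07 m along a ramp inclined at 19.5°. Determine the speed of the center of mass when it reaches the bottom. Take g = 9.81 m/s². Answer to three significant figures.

v ≈ 4.00 m/s

With I = (2/3)MR², the ratio k = I/(MR²) is 2/3.
The rolling condition ω = v/R makes the rotational term ½I(v/R)² = ½kMv², so KE_total = ½(1+k)Mv² = (5/6)Mv².
The vertical drop is h = L sinθ = 4.07 × sin19.5° = 1.359 m.
Setting Mgh = (5/6)Mv² gives v = √(2gh/(1+k)) = √(2·9.81·1.359/1.667) ≈ 4.00 m/s.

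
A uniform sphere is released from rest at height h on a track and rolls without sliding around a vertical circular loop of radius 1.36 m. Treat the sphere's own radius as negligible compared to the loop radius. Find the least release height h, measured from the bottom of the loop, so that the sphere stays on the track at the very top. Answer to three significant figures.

For this body I = (2/5)MR², i.e. k = I/(MR²) = 0.4.
At the top of the loop, the minimum-contact condition is Mg = Mv_top²/r, so v_top² = gr.
With ω = v/R, the kinetic energy at speed v is ½(1+k)Mv² = (7/10)Mv².
Energy conservation from release (height h) to the top (height 2r): Mgh = Mg(2r) + (7/10)M·gr.
Thus h_min = 2r + (1+k)r/2 = r(2 + 1.4/2) = 1.36 × 2.7 ≈ 3.67 m.

h_min ≈ 3.67 m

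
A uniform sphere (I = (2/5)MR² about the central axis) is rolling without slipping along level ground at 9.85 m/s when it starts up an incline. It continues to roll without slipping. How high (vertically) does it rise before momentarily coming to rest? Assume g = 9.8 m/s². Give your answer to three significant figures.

h ≈ 6.93 m

For this body I = (2/5)MR², i.e. k = I/(MR²) = 0.4.
Rolling without slipping gives ω = v/R, so the total kinetic energy is ½Mv² + ½Iω² = ½(1+k)Mv² = (7/10)Mv².
All of this converts to potential energy at the highest point: (7/10)Mv₀² = Mgh.
Thus h = (1+k)v₀²/(2g) = 1.4 × 9.85² / (2 × 9.8) ≈ 6.93 m.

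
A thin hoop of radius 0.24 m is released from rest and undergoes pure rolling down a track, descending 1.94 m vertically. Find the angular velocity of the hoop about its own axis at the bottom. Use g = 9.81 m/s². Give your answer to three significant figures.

For this body I = MR², i.e. k = I/(MR²) = 1.
The rolling condition ω = v/R makes the rotational term ½I(v/R)² = ½kMv², so KE_total = ½(1+k)Mv² = Mv².
Energy conservation Mgh = ½(1+k)Mv² gives v = √(2gh/(1+k)) = √(2 × 9.81 × 1.94 / 2) = 4.362 m/s.
The angular speed follows from ω = v/R = 4.362/0.24 ≈ 18.2 rad/s.

ω ≈ 18.2 rad/s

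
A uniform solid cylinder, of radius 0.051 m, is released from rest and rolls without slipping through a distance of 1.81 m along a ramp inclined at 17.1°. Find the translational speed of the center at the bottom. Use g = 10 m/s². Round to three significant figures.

For this body I = (1/2)MR², i.e. k = I/(MR²) = 0.5.
Since it rolls without slipping, ω = v/R and KE = ½Mv² + ½Iω² = ½(1+k)Mv² = (3/4)Mv².
The vertical drop is h = L sinθ = 1.81 × sin17.1° = 0.5322 m.
Setting Mgh = (3/4)Mv² gives v = √(2gh/(1+k)) = √(2·10·0.5322/1.5) ≈ 2.66 m/s.

v ≈ 2.66 m/s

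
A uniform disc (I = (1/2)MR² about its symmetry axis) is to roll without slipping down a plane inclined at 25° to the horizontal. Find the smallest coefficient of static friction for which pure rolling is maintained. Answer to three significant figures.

The moment of inertia is (1/2)MR², giving k ≡ I/(MR²) = 0.5.
Along the incline Mg sinθ − f = Ma, and torque about the center fR = Iα = kMR²(a/R) gives f = kMa.
These give a = g sinθ/(1+k) and the required friction f = kMg sinθ/(1+k).
The normal force is N = Mg cosθ, so μ_min = f/N = k tanθ/(1+k).
μ_min = 0.5 × tan25° / 1.5 ≈ 0.155.

μ_min ≈ 0.155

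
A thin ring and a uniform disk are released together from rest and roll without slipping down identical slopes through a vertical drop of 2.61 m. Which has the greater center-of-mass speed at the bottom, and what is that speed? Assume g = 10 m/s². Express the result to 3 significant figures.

For rolling without slipping, Mgh = ½(1+k)Mv² where k = I/(MR²), so v = √(2gh/(1+k)).
Thin ring: k = 1, giving v = √(2×10×2.61/2) = 5.109 m/s.
Uniform disk: k = 0.5, giving v = √(2×10×2.61/1.5) = 5.899 m/s.
The smaller k wins: the uniform disk, at ≈ 5.90 m/s.

the uniform disk, at v ≈ 5.90 m/s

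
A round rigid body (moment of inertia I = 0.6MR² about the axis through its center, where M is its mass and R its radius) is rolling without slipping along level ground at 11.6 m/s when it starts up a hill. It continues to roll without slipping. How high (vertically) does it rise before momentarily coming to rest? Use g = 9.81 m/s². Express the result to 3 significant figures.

h ≈ 11.0 m

The moment of inertia is 0.6MR², giving k ≡ I/(MR²) = 0.6.
Pure rolling means v = ωR; then KE = ½Mv² + ½I(v/R)² = ½(1+k)Mv² = (4/5)Mv².
At the top the kinetic energy is zero, so (4/5)Mv₀² = Mgh.
Thus h = (1+k)v₀²/(2g) = 1.6 × 11.6² / (2 × 9.81) ≈ 11.0 m.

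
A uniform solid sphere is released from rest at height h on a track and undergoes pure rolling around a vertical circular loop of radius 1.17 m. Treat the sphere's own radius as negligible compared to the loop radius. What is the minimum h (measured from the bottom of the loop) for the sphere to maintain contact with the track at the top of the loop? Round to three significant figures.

The moment of inertia is (2/5)MR², giving k ≡ I/(MR²) = 0.4.
At the top, contact is just lost when gravity alone supplies the centripetal force: Mg = Mv_top²/r, i.e. v_top² = gr.
With ω = v/R, the kinetic energy at speed v is ½(1+k)Mv² = (7/10)Mv².
Energy conservation from release (height h) to the top (height 2r): Mgh = Mg(2r) + (7/10)M·gr.
Thus h_min = 2r + (1+k)r/2 = r(2 + 1.4/2) = 1.17 × 2.7 ≈ 3.16 m.

h_min ≈ 3.16 m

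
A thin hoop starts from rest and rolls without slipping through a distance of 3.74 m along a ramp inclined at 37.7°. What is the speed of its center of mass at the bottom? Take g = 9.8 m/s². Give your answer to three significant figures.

v ≈ 4.73 m/s

For this body I = MR², i.e. k = I/(MR²) = 1.
Rolling without slipping gives ω = v/R, so the total kinetic energy is ½Mv² + ½Iω² = ½(1+k)Mv² = Mv².
The vertical drop is h = L sinθ = 3.74 × sin37.7° = 2.287 m.
Energy conservation: Mgh = Mv², so v = √(2gh/(1+k)) = √(2 × 9.8 × 2.287 / 2) ≈ 4.73 m/s.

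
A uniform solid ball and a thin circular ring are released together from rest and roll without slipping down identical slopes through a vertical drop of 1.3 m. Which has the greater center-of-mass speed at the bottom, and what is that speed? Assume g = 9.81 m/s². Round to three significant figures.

For rolling without slipping, Mgh = ½(1+k)Mv² where k = I/(MR²), so v = √(2gh/(1+k)).
Uniform solid ball: k = 0.4, giving v = √(2×9.81×1.3/1.4) = 4.268 m/s.
Thin circular ring: k = 1, giving v = √(2×9.81×1.3/2) = 3.571 m/s.
The smaller k wins: the uniform solid ball, at ≈ 4.27 m/s.

the uniform solid ball, at v ≈ 4.27 m/s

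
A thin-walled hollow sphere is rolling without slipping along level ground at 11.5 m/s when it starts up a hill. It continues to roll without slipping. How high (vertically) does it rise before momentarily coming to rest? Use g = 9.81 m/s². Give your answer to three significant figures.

h ≈ 11.2 m

Here I = (2/3)MR², so the shape factor k = I/(MR²) = 2/3.
Pure rolling means v = ωR; then KE = ½Mv² + ½I(v/R)² = ½(1+k)Mv² = (5/6)Mv².
All of this converts to potential energy at the highest point: (5/6)Mv₀² = Mgh.
Thus h = (1+k)v₀²/(2g) = 1.667 × 11.5² / (2 × 9.81) ≈ 11.2 m.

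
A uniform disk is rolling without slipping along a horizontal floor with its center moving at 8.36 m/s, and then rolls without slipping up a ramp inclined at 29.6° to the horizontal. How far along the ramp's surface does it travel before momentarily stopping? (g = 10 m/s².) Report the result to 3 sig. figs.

With I = (1/2)MR², the ratio k = I/(MR²) is 0.5.
The rolling condition ω = v/R makes the rotational term ½I(v/R)² = ½kMv², so KE_total = ½(1+k)Mv² = (3/4)Mv².
Setting this equal to Mgh gives the vertical rise h = (1+k)v₀²/(2g) = 1.5×8.36²/(2×10) = 5.242 m.
The distance along the slope is d = h/sinθ = 5.242/sin29.6° ≈ 10.6 m.

d ≈ 10.6 m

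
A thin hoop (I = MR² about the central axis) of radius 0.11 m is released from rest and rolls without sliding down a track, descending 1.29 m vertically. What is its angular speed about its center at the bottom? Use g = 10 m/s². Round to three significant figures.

ω ≈ 32.7 rad/s

The moment of inertia is MR², giving k ≡ I/(MR²) = 1.
Pure rolling means v = ωR; then KE = ½Mv² + ½I(v/R)² = ½(1+k)Mv² = Mv².
Energy conservation Mgh = ½(1+k)Mv² gives v = √(2gh/(1+k)) = √(2 × 10 × 1.29 / 2) = 3.592 m/s.
The angular speed follows from ω = v/R = 3.592/0.11 ≈ 32.7 rad/s.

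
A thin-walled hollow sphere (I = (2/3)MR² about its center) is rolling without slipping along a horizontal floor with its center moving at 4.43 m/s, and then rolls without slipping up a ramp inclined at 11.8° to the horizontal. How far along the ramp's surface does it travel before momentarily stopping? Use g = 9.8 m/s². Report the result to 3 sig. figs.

d ≈ 8.16 m

Here I = (2/3)MR², so the shape factor k = I/(MR²) = 2/3.
The rolling condition ω = v/R makes the rotational term ½I(v/R)² = ½kMv², so KE_total = ½(1+k)Mv² = (5/6)Mv².
Setting this equal to Mgh gives the vertical rise h = (1+k)v₀²/(2g) = 1.667×4.43²/(2×9.8) = 1.669 m.
Along the incline, d = h/sinθ = 1.669/sin11.8° ≈ 8.16 m.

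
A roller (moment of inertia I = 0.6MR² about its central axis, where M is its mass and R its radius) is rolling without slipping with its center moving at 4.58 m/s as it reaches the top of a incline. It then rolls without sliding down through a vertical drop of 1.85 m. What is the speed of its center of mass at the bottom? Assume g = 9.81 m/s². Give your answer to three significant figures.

With I = 0.6MR², the ratio k = I/(MR²) is 0.6.
Pure rolling means v = ωR; then KE = ½Mv² + ½I(v/R)² = ½(1+k)Mv² = (4/5)Mv².
Conserving energy between top and bottom: (4/5)Mv² = (4/5)Mv₀² + Mgh, hence v² = v₀² + 2gh/(1+k).
v = √(4.58² + 2×9.81×1.85/1.6) = √43.66 ≈ 6.61 m/s.

v ≈ 6.61 m/s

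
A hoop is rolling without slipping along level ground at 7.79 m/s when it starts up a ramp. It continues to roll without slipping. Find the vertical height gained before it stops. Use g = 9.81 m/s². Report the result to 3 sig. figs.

The moment of inertia is MR², giving k ≡ I/(MR²) = 1.
Rolling without slipping gives ω = v/R, so the total kinetic energy is ½Mv² + ½Iω² = ½(1+k)Mv² = Mv².
At the top the kinetic energy is zero, so Mv₀² = Mgh.
Thus h = (1+k)v₀²/(2g) = 2 × 7.79² / (2 × 9.81) ≈ 6.19 m.

h ≈ 6.19 m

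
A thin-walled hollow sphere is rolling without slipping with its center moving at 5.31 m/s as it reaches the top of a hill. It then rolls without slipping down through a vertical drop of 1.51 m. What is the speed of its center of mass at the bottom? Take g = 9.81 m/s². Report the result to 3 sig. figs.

v ≈ 6.78 m/s

Here I = (2/3)MR², so the shape factor k = I/(MR²) = 2/3.
Since it rolls without slipping, ω = v/R and KE = ½Mv² + ½Iω² = ½(1+k)Mv² = (5/6)Mv².
Conserving energy between top and bottom: (5/6)Mv² = (5/6)Mv₀² + Mgh, hence v² = v₀² + 2gh/(1+k).
v = √(5.31² + 2×9.81×1.51/1.667) = √45.97 ≈ 6.78 m/s.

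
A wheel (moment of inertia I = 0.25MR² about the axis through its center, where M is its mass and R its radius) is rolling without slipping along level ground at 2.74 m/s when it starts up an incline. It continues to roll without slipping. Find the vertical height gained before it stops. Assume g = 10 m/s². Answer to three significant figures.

h ≈ 0.469 m

With I = 0.25MR², the ratio k = I/(MR²) is 0.25.
Since it rolls without slipping, ω = v/R and KE = ½Mv² + ½Iω² = ½(1+k)Mv² = (5/8)Mv².
At the top the kinetic energy is zero, so (5/8)Mv₀² = Mgh.
Thus h = (1+k)v₀²/(2g) = 1.25 × 2.74² / (2 × 10) ≈ 0.469 m.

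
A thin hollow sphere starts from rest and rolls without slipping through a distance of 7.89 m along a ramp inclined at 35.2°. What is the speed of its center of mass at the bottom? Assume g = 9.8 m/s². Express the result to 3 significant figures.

v ≈ 7.31 m/s

With I = (2/3)MR², the ratio k = I/(MR²) is 2/3.
Pure rolling means v = ωR; then KE = ½Mv² + ½I(v/R)² = ½(1+k)Mv² = (5/6)Mv².
The vertical drop is h = L sinθ = 7.89 × sin35.2° = 4.548 m.
Energy conservation: Mgh = (5/6)Mv², so v = √(2gh/(1+k)) = √(2 × 9.8 × 4.548 / 1.667) ≈ 7.31 m/s.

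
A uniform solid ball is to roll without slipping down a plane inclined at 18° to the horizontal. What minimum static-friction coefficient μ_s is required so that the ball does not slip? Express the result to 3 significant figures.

The moment of inertia is (2/5)MR², giving k ≡ I/(MR²) = 0.4.
Newton's second law down the slope: Mg sinθ − f = Ma. The torque equation fR = Iα (with α = a/R) gives f = kMa.
These give a = g sinθ/(1+k) and the required friction f = kMg sinθ/(1+k).
The normal force is N = Mg cosθ, so μ_min = f/N = k tanθ/(1+k).
μ_min = 0.4 × tan18° / 1.4 ≈ 0.0928.

μ_min ≈ 0.0928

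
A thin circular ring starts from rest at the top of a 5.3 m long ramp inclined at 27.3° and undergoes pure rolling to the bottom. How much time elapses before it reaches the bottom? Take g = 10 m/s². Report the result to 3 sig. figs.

t ≈ 2.15 s

Here I = MR², so the shape factor k = I/(MR²) = 1.
Translational: Mg sinθ − f = Ma. Rotational about the CM: fR = Iα = kMRa, so f = kMa.
Hence a = g sinθ/(1+k) = 10×sin27.3°/2 = 2.293 m/s².
With constant a from rest, t = √(2L/a) = √(2·5.3/2.293) ≈ 2.15 s.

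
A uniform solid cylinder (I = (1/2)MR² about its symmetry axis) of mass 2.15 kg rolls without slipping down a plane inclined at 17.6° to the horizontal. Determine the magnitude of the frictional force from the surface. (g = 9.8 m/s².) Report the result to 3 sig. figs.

With I = (1/2)MR², the ratio k = I/(MR²) is 0.5.
Along the incline Mg sinθ − f = Ma, and torque about the center fR = Iα = kMR²(a/R) gives f = kMa.
Combining, a = g sinθ/(1+k) and f = kMa = kMg sinθ/(1+k).
f = 0.5 × 2.15 × 9.8 × sin17.6° / 1.5 ≈ 2.12 N.

f ≈ 2.12 N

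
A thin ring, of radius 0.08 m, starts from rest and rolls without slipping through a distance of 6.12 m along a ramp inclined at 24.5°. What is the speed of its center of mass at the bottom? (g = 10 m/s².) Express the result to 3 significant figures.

The moment of inertia is MR², giving k ≡ I/(MR²) = 1.
The rolling condition ω = v/R makes the rotational term ½I(v/R)² = ½kMv², so KE_total = ½(1+k)Mv² = Mv².
The vertical drop is h = L sinθ = 6.12 × sin24.5° = 2.538 m.
Energy conservation: Mgh = Mv², so v = √(2gh/(1+k)) = √(2 × 10 × 2.538 / 2) ≈ 5.04 m/s.

v ≈ 5.04 m/s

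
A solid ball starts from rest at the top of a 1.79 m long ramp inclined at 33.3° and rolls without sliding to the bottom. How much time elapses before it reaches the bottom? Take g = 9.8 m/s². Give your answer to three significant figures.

t ≈ 0.965 s

For this body I = (2/5)MR², i.e. k = I/(MR²) = 0.4.
Translational: Mg sinθ − f = Ma. Rotational about the CM: fR = Iα = kMRa, so f = kMa.
Hence a = g sinθ/(1+k) = 9.8×sin33.3°/1.4 = 3.843 m/s².
Starting from rest, L = ½at², so t = √(2L/a) = √(2×1.79/3.843) ≈ 0.965 s.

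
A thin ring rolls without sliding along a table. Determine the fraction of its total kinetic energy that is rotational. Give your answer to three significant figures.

fraction ≈ 0.500

With I = MR², the ratio k = I/(MR²) is 1.
Since ω = v/R, the translational part is ½Mv² and the rotational part is ½I(v/R)² = ½kMv²; the total is ½(1+k)Mv².
The rotational fraction is therefore k/(1+k) = 1/2 ≈ 0.500.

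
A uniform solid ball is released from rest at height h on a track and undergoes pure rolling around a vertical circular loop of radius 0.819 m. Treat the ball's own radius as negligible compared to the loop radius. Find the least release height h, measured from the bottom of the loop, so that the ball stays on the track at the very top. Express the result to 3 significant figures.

Here I = (2/5)MR², so the shape factor k = I/(MR²) = 0.4.
At the top of the loop, the minimum-contact condition is Mg = Mv_top²/r, so v_top² = gr.
With ω = v/R, the kinetic energy at speed v is ½(1+k)Mv² = (7/10)Mv².
Energy conservation from release (height h) to the top (height 2r): Mgh = Mg(2r) + (7/10)M·gr.
Thus h_min = 2r + (1+k)r/2 = r(2 + 1.4/2) = 0.819 × 2.7 ≈ 2.21 m.

h_min ≈ 2.21 m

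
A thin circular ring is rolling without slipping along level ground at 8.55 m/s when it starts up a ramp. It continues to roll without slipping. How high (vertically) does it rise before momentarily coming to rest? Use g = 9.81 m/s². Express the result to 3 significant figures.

For this body I = MR², i.e. k = I/(MR²) = 1.
Pure rolling means v = ωR; then KE = ½Mv² + ½I(v/R)² = ½(1+k)Mv² = Mv².
All of this converts to potential energy at the highest point: Mv₀² = Mgh.
Thus h = (1+k)v₀²/(2g) = 2 × 8.55² / (2 × 9.81) ≈ 7.45 m.

h ≈ 7.45 m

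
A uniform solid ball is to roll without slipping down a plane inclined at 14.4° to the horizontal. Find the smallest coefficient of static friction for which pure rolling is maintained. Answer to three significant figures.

For this body I = (2/5)MR², i.e. k = I/(MR²) = 0.4.
Newton's second law down the slope: Mg sinθ − f = Ma. The torque equation fR = Iα (with α = a/R) gives f = kMa.
These give a = g sinθ/(1+k) and the required friction f = kMg sinθ/(1+k).
With N = Mg cosθ, the no-slip condition f ≤ μN gives μ_min = f/N = k tanθ/(1+k).
μ_min = 0.4 × tan14.4° / 1.4 ≈ 0.0734.

μ_min ≈ 0.0734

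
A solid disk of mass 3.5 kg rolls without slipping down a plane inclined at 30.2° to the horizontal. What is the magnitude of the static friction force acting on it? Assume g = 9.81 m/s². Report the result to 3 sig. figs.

Here I = (1/2)MR², so the shape factor k = I/(MR²) = 0.5.
Translational: Mg sinθ − f = Ma. Rotational about the CM: fR = Iα = kMRa, so f = kMa.
Combining, a = g sinθ/(1+k) and f = kMa = kMg sinθ/(1+k).
f = 0.5 × 3.5 × 9.81 × sin30.2° / 1.5 ≈ 5.76 N.

f ≈ 5.76 N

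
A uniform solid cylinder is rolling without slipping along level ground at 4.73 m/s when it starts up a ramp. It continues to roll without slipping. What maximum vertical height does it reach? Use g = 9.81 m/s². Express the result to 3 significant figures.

For this body I = (1/2)MR², i.e. k = I/(MR²) = 0.5.
Since it rolls without slipping, ω = v/R and KE = ½Mv² + ½Iω² = ½(1+k)Mv² = (3/4)Mv².
At the top the kinetic energy is zero, so (3/4)Mv₀² = Mgh.
Thus h = (1+k)v₀²/(2g) = 1.5 × 4.73² / (2 × 9.81) ≈ 1.71 m.

h ≈ 1.71 m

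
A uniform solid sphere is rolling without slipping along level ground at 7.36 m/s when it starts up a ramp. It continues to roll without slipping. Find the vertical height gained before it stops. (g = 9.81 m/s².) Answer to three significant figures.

For this body I = (2/5)MR², i.e. k = I/(MR²) = 0.4.
The rolling condition ω = v/R makes the rotational term ½I(v/R)² = ½kMv², so KE_total = ½(1+k)Mv² = (7/10)Mv².
All of this converts to potential energy at the highest point: (7/10)Mv₀² = Mgh.
Thus h = (1+k)v₀²/(2g) = 1.4 × 7.36² / (2 × 9.81) ≈ 3.87 m.

h ≈ 3.87 m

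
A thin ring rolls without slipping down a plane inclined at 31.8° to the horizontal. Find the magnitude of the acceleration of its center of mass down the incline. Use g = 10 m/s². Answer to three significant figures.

a ≈ 2.63 m/s²

The moment of inertia is MR², giving k ≡ I/(MR²) = 1.
Translational: Mg sinθ − f = Ma. Rotational about the CM: fR = Iα = kMRa, so f = kMa.
Eliminating f: Mg sinθ = (1+k)Ma, so a = g sinθ/(1+k) = 10 × sin31.8° / 2 ≈ 2.63 m/s².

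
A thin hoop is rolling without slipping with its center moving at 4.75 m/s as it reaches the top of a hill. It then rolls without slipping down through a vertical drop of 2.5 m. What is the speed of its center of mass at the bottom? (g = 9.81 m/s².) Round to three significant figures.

v ≈ 6.86 m/s

For this body I = MR², i.e. k = I/(MR²) = 1.
Rolling without slipping gives ω = v/R, so the total kinetic energy is ½Mv² + ½Iω² = ½(1+k)Mv² = Mv².
Energy conservation: Mv₀² + Mgh = Mv², so v² = v₀² + 2gh/(1+k).
v = √(4.75² + 2×9.81×2.5/2) = √47.09 ≈ 6.86 m/s.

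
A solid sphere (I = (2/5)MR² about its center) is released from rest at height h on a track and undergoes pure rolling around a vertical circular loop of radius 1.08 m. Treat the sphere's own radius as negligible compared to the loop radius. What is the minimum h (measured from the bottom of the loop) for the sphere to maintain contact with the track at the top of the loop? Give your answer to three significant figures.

For this body I = (2/5)MR², i.e. k = I/(MR²) = 0.4.
At the top, contact is just lost when gravity alone supplies the centripetal force: Mg = Mv_top²/r, i.e. v_top² = gr.
With ω = v/R, the kinetic energy at speed v is ½(1+k)Mv² = (7/10)Mv².
Energy conservation from release (height h) to the top (height 2r): Mgh = Mg(2r) + (7/10)M·gr.
Thus h_min = 2r + (1+k)r/2 = r(2 + 1.4/2) = 1.08 × 2.7 ≈ 2.92 m.

h_min ≈ 2.92 m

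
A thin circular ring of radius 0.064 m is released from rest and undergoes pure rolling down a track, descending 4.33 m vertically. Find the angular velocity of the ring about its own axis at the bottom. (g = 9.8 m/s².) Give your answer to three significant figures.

Here I = MR², so the shape factor k = I/(MR²) = 1.
Rolling without slipping gives ω = v/R, so the total kinetic energy is ½Mv² + ½Iω² = ½(1+k)Mv² = Mv².
Energy conservation Mgh = ½(1+k)Mv² gives v = √(2gh/(1+k)) = √(2 × 9.8 × 4.33 / 2) = 6.514 m/s.
The angular speed follows from ω = v/R = 6.514/0.064 ≈ 102 rad/s.

ω ≈ 102 rad/s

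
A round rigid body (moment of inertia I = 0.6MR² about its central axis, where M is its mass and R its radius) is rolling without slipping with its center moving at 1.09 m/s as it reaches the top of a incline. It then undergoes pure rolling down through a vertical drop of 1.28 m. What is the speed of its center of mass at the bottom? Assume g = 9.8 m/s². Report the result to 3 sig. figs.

v ≈ 4.11 m/s

Here I = 0.6MR², so the shape factor k = I/(MR²) = 0.6.
The rolling condition ω = v/R makes the rotational term ½I(v/R)² = ½kMv², so KE_total = ½(1+k)Mv² = (4/5)Mv².
Conserving energy between top and bottom: (4/5)Mv² = (4/5)Mv₀² + Mgh, hence v² = v₀² + 2gh/(1+k).
v = √(1.09² + 2×9.8×1.28/1.6) = √16.87 ≈ 4.11 m/s.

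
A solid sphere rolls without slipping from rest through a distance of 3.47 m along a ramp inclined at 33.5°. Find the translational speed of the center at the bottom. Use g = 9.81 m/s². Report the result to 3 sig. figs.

v ≈ 5.18 m/s

For this body I = (2/5)MR², i.e. k = I/(MR²) = 0.4.
Pure rolling means v = ωR; then KE = ½Mv² + ½I(v/R)² = ½(1+k)Mv² = (7/10)Mv².
The vertical drop is h = L sinθ = 3.47 × sin33.5° = 1.915 m.
Energy conservation: Mgh = (7/10)Mv², so v = √(2gh/(1+k)) = √(2 × 9.81 × 1.915 / 1.4) ≈ 5.18 m/s.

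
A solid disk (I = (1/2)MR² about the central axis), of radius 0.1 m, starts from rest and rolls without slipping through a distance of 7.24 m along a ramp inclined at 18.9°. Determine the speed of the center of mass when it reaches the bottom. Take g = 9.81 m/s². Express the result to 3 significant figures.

For this body I = (1/2)MR², i.e. k = I/(MR²) = 0.5.
Rolling without slipping gives ω = v/R, so the total kinetic energy is ½Mv² + ½Iω² = ½(1+k)Mv² = (3/4)Mv².
The vertical drop is h = L sinθ = 7.24 × sin18.9° = 2.345 m.
Setting Mgh = (3/4)Mv² gives v = √(2gh/(1+k)) = √(2·9.81·2.345/1.5) ≈ 5.54 m/s.

v ≈ 5.54 m/s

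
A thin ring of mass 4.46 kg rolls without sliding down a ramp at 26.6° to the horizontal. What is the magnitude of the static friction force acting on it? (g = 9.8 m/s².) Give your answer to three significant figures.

f ≈ 9.79 N

For this body I = MR², i.e. k = I/(MR²) = 1.
Translational: Mg sinθ − f = Ma. Rotational about the CM: fR = Iα = kMRa, so f = kMa.
Combining, a = g sinθ/(1+k) and f = kMa = kMg sinθ/(1+k).
f = 1 × 4.46 × 9.8 × sin26.6° / 2 ≈ 9.79 N.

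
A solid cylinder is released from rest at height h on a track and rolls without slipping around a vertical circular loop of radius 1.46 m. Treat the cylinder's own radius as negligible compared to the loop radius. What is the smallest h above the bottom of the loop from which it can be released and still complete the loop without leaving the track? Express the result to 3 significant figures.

Here I = (1/2)MR², so the shape factor k = I/(MR²) = 0.5.
At the top of the loop, the minimum-contact condition is Mg = Mv_top²/r, so v_top² = gr.
With ω = v/R, the kinetic energy at speed v is ½(1+k)Mv² = (3/4)Mv².
Energy conservation from release (height h) to the top (height 2r): Mgh = Mg(2r) + (3/4)M·gr.
Thus h_min = 2r + (1+k)r/2 = r(2 + 1.5/2) = 1.46 × 2.75 ≈ 4.02 m.

h_min ≈ 4.02 m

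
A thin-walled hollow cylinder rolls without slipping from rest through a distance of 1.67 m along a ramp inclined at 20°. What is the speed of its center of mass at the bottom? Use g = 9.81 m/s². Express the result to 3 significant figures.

v ≈ 2.37 m/s

The moment of inertia is MR², giving k ≡ I/(MR²) = 1.
Rolling without slipping gives ω = v/R, so the total kinetic energy is ½Mv² + ½Iω² = ½(1+k)Mv² = Mv².
The vertical drop is h = L sinθ = 1.67 × sin20° = 0.5712 m.
Setting Mgh = Mv² gives v = √(2gh/(1+k)) = √(2·9.81·0.5712/2) ≈ 2.37 m/s.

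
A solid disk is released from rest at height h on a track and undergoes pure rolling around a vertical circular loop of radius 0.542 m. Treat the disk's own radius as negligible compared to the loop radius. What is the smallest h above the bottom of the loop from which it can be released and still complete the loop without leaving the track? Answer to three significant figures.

h_min ≈ 1.49 m

The moment of inertia is (1/2)MR², giving k ≡ I/(MR²) = 0.5.
At the top of the loop, the minimum-contact condition is Mg = Mv_top²/r, so v_top² = gr.
With ω = v/R, the kinetic energy at speed v is ½(1+k)Mv² = (3/4)Mv².
Energy conservation from release (height h) to the top (height 2r): Mgh = Mg(2r) + (3/4)M·gr.
Thus h_min = 2r + (1+k)r/2 = r(2 + 1.5/2) = 0.542 × 2.75 ≈ 1.49 m.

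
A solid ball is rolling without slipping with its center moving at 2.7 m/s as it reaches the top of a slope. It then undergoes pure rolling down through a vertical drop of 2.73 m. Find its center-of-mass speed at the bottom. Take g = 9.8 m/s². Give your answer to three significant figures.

v ≈ 6.75 m/s

With I = (2/5)MR², the ratio k = I/(MR²) is 0.4.
Since it rolls without slipping, ω = v/R and KE = ½Mv² + ½Iω² = ½(1+k)Mv² = (7/10)Mv².
Energy conservation: (7/10)Mv₀² + Mgh = (7/10)Mv², so v² = v₀² + 2gh/(1+k).
v = √(2.7² + 2×9.8×2.73/1.4) = √45.51 ≈ 6.75 m/s.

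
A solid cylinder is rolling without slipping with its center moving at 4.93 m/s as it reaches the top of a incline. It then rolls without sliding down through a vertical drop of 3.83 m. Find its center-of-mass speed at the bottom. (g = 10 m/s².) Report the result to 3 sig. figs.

v ≈ 8.68 m/s

With I = (1/2)MR², the ratio k = I/(MR²) is 0.5.
Since it rolls without slipping, ω = v/R and KE = ½Mv² + ½Iω² = ½(1+k)Mv² = (3/4)Mv².
Conserving energy between top and bottom: (3/4)Mv² = (3/4)Mv₀² + Mgh, hence v² = v₀² + 2gh/(1+k).
v = √(4.93² + 2×10×3.83/1.5) = √75.37 ≈ 8.68 m/s.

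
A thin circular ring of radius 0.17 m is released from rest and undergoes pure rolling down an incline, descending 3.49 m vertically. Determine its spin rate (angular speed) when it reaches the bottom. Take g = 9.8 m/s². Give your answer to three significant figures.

ω ≈ 34.4 rad/s

For this body I = MR², i.e. k = I/(MR²) = 1.
Since it rolls without slipping, ω = v/R and KE = ½Mv² + ½Iω² = ½(1+k)Mv² = Mv².
Energy conservation Mgh = ½(1+k)Mv² gives v = √(2gh/(1+k)) = √(2 × 9.8 × 3.49 / 2) = 5.848 m/s.
Then ω = v/R = 5.848 / 0.17 ≈ 34.4 rad/s.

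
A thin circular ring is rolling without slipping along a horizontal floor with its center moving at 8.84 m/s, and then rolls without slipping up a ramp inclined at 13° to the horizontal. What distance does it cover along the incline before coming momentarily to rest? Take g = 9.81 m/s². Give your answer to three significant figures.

d ≈ 35.4 m

For this body I = MR², i.e. k = I/(MR²) = 1.
Rolling without slipping gives ω = v/R, so the total kinetic energy is ½Mv² + ½Iω² = ½(1+k)Mv² = Mv².
Setting this equal to Mgh gives the vertical rise h = (1+k)v₀²/(2g) = 2×8.84²/(2×9.81) = 7.966 m.
Along the incline, d = h/sinθ = 7.966/sin13° ≈ 35.4 m.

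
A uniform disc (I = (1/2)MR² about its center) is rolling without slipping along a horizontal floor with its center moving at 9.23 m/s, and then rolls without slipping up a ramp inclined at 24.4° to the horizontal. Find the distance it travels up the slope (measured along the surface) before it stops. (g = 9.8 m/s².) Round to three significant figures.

For this body I = (1/2)MR², i.e. k = I/(MR²) = 0.5.
Since it rolls without slipping, ω = v/R and KE = ½Mv² + ½Iω² = ½(1+k)Mv² = (3/4)Mv².
Setting this equal to Mgh gives the vertical rise h = (1+k)v₀²/(2g) = 1.5×9.23²/(2×9.8) = 6.52 m.
The distance along the slope is d = h/sinθ = 6.52/sin24.4° ≈ 15.8 m.

d ≈ 15.8 m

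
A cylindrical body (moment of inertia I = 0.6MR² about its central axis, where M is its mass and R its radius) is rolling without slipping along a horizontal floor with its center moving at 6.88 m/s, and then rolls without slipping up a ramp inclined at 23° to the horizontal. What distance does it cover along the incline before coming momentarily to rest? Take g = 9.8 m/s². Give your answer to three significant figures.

d ≈ 9.89 m

For this body I = 0.6MR², i.e. k = I/(MR²) = 0.6.
Pure rolling means v = ωR; then KE = ½Mv² + ½I(v/R)² = ½(1+k)Mv² = (4/5)Mv².
Setting this equal to Mgh gives the vertical rise h = (1+k)v₀²/(2g) = 1.6×6.88²/(2×9.8) = 3.864 m.
The distance along the slope is d = h/sinθ = 3.864/sin23° ≈ 9.89 m.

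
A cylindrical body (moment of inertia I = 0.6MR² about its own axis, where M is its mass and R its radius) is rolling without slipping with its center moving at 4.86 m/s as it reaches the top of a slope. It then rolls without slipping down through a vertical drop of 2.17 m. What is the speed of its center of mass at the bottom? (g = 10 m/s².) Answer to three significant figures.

The moment of inertia is 0.6MR², giving k ≡ I/(MR²) = 0.6.
Pure rolling means v = ωR; then KE = ½Mv² + ½I(v/R)² = ½(1+k)Mv² = (4/5)Mv².
Energy conservation: (4/5)Mv₀² + Mgh = (4/5)Mv², so v² = v₀² + 2gh/(1+k).
v = √(4.86² + 2×10×2.17/1.6) = √50.74 ≈ 7.12 m/s.

v ≈ 7.12 m/s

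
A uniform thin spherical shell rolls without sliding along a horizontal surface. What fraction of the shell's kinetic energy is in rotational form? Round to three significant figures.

With I = (2/3)MR², the ratio k = I/(MR²) is 2/3.
With ω = v/R, KE_trans = ½Mv² and KE_rot = ½Iω² = ½kMv², so KE_total = ½(1+k)Mv².
The rotational fraction is therefore k/(1+k) = (2/3)/1.667 ≈ 0.400.

fraction ≈ 0.400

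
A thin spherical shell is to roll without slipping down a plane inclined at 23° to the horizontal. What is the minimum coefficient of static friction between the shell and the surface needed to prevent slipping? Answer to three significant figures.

For this body I = (2/3)MR², i.e. k = I/(MR²) = 2/3.
Along the incline Mg sinθ − f = Ma, and torque about the center fR = Iα = kMR²(a/R) gives f = kMa.
These give a = g sinθ/(1+k) and the required friction f = kMg sinθ/(1+k).
With N = Mg cosθ, the no-slip condition f ≤ μN gives μ_min = f/N = k tanθ/(1+k).
μ_min = (2/3) × tan23° / 1.667 ≈ 0.170.

μ_min ≈ 0.170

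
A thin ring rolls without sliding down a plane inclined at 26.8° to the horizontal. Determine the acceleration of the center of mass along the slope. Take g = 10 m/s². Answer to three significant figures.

Here I = MR², so the shape factor k = I/(MR²) = 1.
Translational: Mg sinθ − f = Ma. Rotational about the CM: fR = Iα = kMRa, so f = kMa.
Eliminating f: Mg sinθ = (1+k)Ma, so a = g sinθ/(1+k) = 10 × sin26.8° / 2 ≈ 2.25 m/s².

a ≈ 2.25 m/s²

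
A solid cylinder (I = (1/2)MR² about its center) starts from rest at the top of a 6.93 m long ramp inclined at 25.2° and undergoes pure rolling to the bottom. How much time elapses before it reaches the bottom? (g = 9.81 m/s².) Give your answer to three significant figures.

Here I = (1/2)MR², so the shape factor k = I/(MR²) = 0.5.
Along the incline Mg sinθ − f = Ma, and torque about the center fR = Iα = kMR²(a/R) gives f = kMa.
Hence a = g sinθ/(1+k) = 9.81×sin25.2°/1.5 = 2.785 m/s².
Starting from rest, L = ½at², so t = √(2L/a) = √(2×6.93/2.785) ≈ 2.23 s.

t ≈ 2.23 s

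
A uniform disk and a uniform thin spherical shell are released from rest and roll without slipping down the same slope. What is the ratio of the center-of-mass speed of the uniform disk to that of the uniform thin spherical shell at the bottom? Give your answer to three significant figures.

v_ratio ≈ 1.05

Each satisfies Mgh = ½(1+k)Mv² with k = I/(MR²), so v ∝ 1/√(1+k).
For the uniform disk k = 0.5; for the uniform thin spherical shell k = 2/3.
v₁/v₂ = √((1+k₂)/(1+k₁)) = √(1.667/1.5) ≈ 1.05.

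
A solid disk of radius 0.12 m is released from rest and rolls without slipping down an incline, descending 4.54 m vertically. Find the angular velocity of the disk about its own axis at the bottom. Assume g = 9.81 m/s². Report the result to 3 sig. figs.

ω ≈ 64.2 rad/s

For this body I = (1/2)MR², i.e. k = I/(MR²) = 0.5.
Rolling without slipping gives ω = v/R, so the total kinetic energy is ½Mv² + ½Iω² = ½(1+k)Mv² = (3/4)Mv².
Energy conservation Mgh = ½(1+k)Mv² gives v = √(2gh/(1+k)) = √(2 × 9.81 × 4.54 / 1.5) = 7.706 m/s.
Then ω = v/R = 7.706 / 0.12 ≈ 64.2 rad/s.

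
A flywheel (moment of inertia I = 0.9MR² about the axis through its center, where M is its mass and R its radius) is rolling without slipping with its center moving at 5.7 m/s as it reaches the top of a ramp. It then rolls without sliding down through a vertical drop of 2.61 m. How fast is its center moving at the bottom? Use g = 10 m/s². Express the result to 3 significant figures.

v ≈ 7.74 m/s

With I = 0.9MR², the ratio k = I/(MR²) is 0.9.
The rolling condition ω = v/R makes the rotational term ½I(v/R)² = ½kMv², so KE_total = ½(1+k)Mv² = (19/20)Mv².
Conserving energy between top and bottom: (19/20)Mv² = (19/20)Mv₀² + Mgh, hence v² = v₀² + 2gh/(1+k).
v = √(5.7² + 2×10×2.61/1.9) = √59.96 ≈ 7.74 m/s.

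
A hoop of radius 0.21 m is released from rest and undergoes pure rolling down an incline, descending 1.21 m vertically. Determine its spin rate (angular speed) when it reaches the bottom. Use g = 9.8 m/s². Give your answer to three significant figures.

With I = MR², the ratio k = I/(MR²) is 1.
Since it rolls without slipping, ω = v/R and KE = ½Mv² + ½Iω² = ½(1+k)Mv² = Mv².
Energy conservation Mgh = ½(1+k)Mv² gives v = √(2gh/(1+k)) = √(2 × 9.8 × 1.21 / 2) = 3.444 m/s.
Then ω = v/R = 3.444 / 0.21 ≈ 16.4 rad/s.

ω ≈ 16.4 rad/s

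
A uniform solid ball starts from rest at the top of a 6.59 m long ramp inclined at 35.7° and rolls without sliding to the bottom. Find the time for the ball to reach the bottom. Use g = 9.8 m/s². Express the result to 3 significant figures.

Here I = (2/5)MR², so the shape factor k = I/(MR²) = 0.4.
Translational: Mg sinθ − f = Ma. Rotational about the CM: fR = Iα = kMRa, so f = kMa.
Hence a = g sinθ/(1+k) = 9.8×sin35.7°/1.4 = 4.085 m/s².
Starting from rest, L = ½at², so t = √(2L/a) = √(2×6.59/4.085) ≈ 1.80 s.

t ≈ 1.80 s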